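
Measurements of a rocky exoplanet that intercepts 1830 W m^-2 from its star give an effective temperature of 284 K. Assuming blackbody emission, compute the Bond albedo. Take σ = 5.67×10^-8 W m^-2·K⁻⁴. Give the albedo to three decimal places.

0.194

From σT⁴ = S(1−α)/4 we invert for α: 1−α = 4σT⁴/S.
σT⁴ = 368.9 W m^-2, so 4σT⁴ = 1475 W m^-2.
Hence α = 1 − 1475/1830 = 0.1938.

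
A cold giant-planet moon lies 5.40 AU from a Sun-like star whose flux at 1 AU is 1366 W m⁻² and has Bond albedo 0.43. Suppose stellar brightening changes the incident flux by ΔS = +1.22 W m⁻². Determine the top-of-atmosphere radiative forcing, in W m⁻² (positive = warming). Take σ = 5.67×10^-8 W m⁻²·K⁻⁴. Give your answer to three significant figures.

0.174 W m⁻²

Irradiance scales as 1/d², so S = 1366 W m⁻² × (1/5.40)² = 46.84 W m⁻².
TOA radiative forcing: ΔF = (1−α)ΔS/4 = 0.57·(+1.22)/4 = 0.1739 W m⁻².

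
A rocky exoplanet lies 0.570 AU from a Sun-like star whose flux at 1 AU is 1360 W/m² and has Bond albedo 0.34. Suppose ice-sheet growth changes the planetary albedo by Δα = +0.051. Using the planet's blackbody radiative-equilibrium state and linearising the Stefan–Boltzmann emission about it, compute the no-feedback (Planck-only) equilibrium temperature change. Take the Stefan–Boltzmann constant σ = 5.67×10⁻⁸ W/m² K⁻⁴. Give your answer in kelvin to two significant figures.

-6.4 kelvin

By the inverse-square law, S = 1360/0.570² = 4186 W/m².
Reference equilibrium: T_e = [S(1−α)/(4σ)]^(1/4) = 332.2 K.
TOA radiative forcing: ΔF = −S·Δα/4 = −4186·(+0.051)/4 = -53.37 W/m².
The Planck feedback parameter is 4σT_e³ = 8.316 W/m²/K.
ΔT₀ = ΔF/λ_P = -53.37/8.316 = -6.42 K.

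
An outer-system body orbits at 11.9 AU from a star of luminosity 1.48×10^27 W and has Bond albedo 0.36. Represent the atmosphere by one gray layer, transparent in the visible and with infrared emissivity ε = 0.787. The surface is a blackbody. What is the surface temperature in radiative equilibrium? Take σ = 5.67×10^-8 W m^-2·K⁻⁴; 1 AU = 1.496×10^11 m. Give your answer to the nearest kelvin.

115 K

Orbital distance: d = 11.9 AU = 1.780×10^12 m.
Spreading L over a sphere of radius d: S = 1.48×10^27/(4π·1.78×10^12²) = 37.16 W m^-2.
At the top of the atmosphere, σT_e⁴ = S(1−α)/4 = 5.946 W m^-2, giving T_e = 101.2 K.
The surface balance (absorbed SW + ε·downward IR = σT_s⁴) with T_a⁴ = T_s⁴/2 reduces to T_s = T_e·[2/(2−ε)]^¼ = 114.7 K.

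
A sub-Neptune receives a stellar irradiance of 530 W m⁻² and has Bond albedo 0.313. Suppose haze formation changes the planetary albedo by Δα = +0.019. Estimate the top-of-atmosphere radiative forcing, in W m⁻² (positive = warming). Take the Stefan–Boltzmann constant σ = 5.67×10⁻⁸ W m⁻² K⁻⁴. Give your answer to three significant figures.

The change in absorbed flux is Δ[S(1−α)/4] = −SΔα/4 = -2.518 W m⁻².

-2.52 W m⁻²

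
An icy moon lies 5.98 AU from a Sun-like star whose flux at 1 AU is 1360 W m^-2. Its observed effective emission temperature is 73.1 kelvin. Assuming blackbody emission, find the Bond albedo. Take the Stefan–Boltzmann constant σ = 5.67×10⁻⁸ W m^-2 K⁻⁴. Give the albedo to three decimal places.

0.830

Flux at the orbit: S = 1360/(5.98)² = 38.03 W m^-2.
Rearranging the radiative balance, α = 1 − 4σT⁴/S.
4σT⁴ = 4·5.67×10⁻⁸·(73.1)⁴ = 6.476 W m^-2.
1−α = 6.476/38.03 = 0.1703, so α = 0.8297.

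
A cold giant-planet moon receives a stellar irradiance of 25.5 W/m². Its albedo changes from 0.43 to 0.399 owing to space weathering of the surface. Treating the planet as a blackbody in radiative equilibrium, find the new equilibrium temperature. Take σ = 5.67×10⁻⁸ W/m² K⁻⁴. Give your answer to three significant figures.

T₂ = [S(1−α₂)/(4σ)]^(1/4) = [25.50·0.601/(4σ)]^(1/4) = 90.67 K.

90.7 kelvin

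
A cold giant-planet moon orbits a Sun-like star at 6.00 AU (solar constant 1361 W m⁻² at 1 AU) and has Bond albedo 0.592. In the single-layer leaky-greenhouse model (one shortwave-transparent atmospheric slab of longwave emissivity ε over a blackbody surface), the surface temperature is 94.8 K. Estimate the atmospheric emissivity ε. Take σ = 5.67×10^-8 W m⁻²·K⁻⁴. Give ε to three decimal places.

Irradiance scales as 1/d², so S = 1361 W m⁻² × (1/6.00)² = 37.81 W m⁻².
TOA balance gives T_e = 90.81 K.
Since (2−ε)/2 = (T_e/T_s)⁴ = 0.8421, ε = 0.3159.

0.316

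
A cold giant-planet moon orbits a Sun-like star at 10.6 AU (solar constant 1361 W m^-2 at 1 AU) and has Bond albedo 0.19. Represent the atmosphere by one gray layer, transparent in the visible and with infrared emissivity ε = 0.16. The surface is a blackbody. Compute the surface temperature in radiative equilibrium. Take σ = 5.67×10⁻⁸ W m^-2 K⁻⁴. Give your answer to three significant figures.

By the inverse-square law, S = 1361/10.6² = 12.11 W m^-2.
Effective emission temperature (TOA balance): σT_e⁴ = S(1−α)/4 = 2.453 W m^-2 → T_e = 81.10 K.
The surface balance (absorbed SW + ε·downward IR = σT_s⁴) with T_a⁴ = T_s⁴/2 reduces to T_s = T_e·[2/(2−ε)]^¼ = 82.81 K.

82.8 K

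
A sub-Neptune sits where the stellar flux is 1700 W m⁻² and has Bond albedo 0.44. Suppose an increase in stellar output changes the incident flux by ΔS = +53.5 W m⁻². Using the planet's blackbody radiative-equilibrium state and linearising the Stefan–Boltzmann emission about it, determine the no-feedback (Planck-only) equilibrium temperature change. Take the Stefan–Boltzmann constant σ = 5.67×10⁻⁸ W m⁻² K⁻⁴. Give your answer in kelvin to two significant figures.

2.0 K

Unperturbed T_e = [1700·(1−0.44)/(4σ)]^¼ = 254.5 K.
ΔF = Δ[S(1−α)]/4 = (1−0.44)·+53.5/4 = 7.490 W m⁻².
Planck response: λ_P = 4σT_e³ = 4·5.67×10⁻⁸·(254.5)³ = 3.740 W m⁻²/K.
ΔT₀ = ΔF/λ_P = 7.490/3.740 = 2.00 K.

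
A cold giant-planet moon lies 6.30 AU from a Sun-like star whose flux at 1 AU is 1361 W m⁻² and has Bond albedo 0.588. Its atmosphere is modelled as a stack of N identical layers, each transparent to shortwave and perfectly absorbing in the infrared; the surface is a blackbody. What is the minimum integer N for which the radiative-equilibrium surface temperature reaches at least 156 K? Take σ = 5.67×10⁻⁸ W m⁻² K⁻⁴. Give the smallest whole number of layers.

Irradiance scales as 1/d², so S = 1361 W m⁻² × (1/6.30)² = 34.29 W m⁻².
The effective emission temperature is T_e = [S(1−α)/(4σ)]^¼ = 88.84 K.
Need (N+1)T_e⁴ ≥ T_s⁴, i.e. N+1 ≥ (156/88.84)⁴ = 9.508.
So N ≥ 8.508; the smallest integer is N = 9.

9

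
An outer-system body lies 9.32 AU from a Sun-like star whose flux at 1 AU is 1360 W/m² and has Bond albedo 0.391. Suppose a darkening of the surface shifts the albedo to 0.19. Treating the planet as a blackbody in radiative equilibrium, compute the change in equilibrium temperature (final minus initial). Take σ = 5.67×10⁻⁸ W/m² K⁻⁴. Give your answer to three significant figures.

Flux at the orbit: S = 1360/(9.32)² = 15.66 W/m².
With α = 0.391, T₁ = 80.52 K.
Final:   T₂ = [S(1−0.19)/(4σ)]^(1/4) = 86.47 K.
ΔT = T₂ − T₁ = 5.951 K.

5.95 kelvin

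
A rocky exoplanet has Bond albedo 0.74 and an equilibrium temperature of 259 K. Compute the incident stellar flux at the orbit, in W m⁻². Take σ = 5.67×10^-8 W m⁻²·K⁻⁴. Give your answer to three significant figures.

3930 W m⁻²

Invert the energy balance for S: S = 4σT⁴/(1−α).
The emitted flux is σT⁴ = 255.1 W m⁻².
S = 4·255.1/0.26 = 3925 W m⁻².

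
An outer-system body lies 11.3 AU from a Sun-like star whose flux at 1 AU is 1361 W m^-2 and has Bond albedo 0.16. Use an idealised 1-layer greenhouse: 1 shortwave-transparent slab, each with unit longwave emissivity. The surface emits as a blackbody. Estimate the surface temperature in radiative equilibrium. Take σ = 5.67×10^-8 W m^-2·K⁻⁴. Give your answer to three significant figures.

Flux at the orbit: S = 1361/(11.3)² = 10.66 W m^-2.
Top-of-atmosphere balance: σT_e⁴ = S(1−α)/4 = 2.238 W m^-2 → T_e = 79.27 K.
With N = 1 opaque layers, T_s = (N+1)^(1/4)·T_e = 2^(1/4)·79.27 = 94.26 K.

94.3 K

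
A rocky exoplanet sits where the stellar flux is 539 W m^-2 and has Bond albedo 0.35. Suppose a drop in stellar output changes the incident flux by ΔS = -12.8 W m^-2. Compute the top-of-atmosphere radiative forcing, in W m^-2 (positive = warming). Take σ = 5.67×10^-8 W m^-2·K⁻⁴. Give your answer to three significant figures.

TOA radiative forcing: ΔF = (1−α)ΔS/4 = 0.65·(-12.8)/4 = -2.080 W m^-2.

-2.08 W m^-2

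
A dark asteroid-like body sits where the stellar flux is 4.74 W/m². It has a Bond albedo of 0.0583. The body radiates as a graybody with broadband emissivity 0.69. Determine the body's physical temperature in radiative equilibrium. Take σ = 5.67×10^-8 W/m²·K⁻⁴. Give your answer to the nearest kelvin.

73 K

The planet absorbs (1−α)S over its disc πR² and re-emits over 4πR², so the mean absorbed flux is (1−0.0583)·4.740/4 = 1.116 W/m².
Radiative balance εσT⁴ = 1.116 gives T = [1.116/(0.69·σ)]^(1/4) = 73.08 K.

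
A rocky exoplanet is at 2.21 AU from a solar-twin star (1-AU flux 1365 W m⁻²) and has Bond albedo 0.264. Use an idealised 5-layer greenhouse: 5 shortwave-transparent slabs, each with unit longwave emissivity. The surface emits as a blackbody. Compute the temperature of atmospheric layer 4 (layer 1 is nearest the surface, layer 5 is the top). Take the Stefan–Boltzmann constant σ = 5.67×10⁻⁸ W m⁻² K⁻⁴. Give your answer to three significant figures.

206 kelvin

Irradiance scales as 1/d², so S = 1365 W m⁻² × (1/2.21)² = 279.5 W m⁻².
OLR = S(1−α)/4 = 51.42 W m⁻²; the top layer radiates at T_e = 173.5 K.
Each opaque layer satisfies 2T_j⁴ = T_{j−1}⁴ + T_{j+1}⁴, giving T_k⁴ = (N+1−k)T_e⁴.
T_4 = (2)^(1/4)·173.5 = 206.4 K.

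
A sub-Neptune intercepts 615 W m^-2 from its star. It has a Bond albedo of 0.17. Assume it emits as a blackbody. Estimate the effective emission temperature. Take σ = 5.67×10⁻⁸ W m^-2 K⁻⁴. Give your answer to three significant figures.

Absorbed flux (global mean): S(1−α)/4 = 615.0·0.83/4 = 127.6 W m^-2.
Set σT⁴ = 127.6 → T = (127.6/σ)^(1/4) = 217.8 K.

218 K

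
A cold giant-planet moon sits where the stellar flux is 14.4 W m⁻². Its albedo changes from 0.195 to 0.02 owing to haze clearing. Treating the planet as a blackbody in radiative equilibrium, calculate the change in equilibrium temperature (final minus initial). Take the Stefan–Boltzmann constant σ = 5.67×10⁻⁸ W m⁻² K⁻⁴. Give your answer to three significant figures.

Initial: T₁ = [S(1−0.195)/(4σ)]^(1/4) = 84.55 K.
Final:   T₂ = [S(1−0.02)/(4σ)]^(1/4) = 88.82 K.
Change: 88.82 − 84.55 = 4.262 K.

4.26 K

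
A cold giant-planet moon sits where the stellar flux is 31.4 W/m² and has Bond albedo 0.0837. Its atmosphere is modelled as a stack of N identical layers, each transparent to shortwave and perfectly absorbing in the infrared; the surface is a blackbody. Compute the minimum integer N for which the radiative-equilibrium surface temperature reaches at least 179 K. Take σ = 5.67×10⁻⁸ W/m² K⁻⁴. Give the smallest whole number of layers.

Top-of-atmosphere balance: σT_e⁴ = S(1−α)/4 = 7.193 W/m² → T_e = 106.1 K.
Since T_s⁴ = (N+1)T_e⁴, we need N ≥ (T_s/T_e)⁴ − 1 = 7.093.
Rounding up, N = 8.

8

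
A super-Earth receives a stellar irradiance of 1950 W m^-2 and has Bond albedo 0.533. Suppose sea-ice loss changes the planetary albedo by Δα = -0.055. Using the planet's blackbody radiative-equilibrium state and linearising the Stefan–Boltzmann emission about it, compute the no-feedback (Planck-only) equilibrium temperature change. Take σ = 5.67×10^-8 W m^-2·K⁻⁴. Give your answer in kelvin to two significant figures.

Reference equilibrium: T_e = [S(1−α)/(4σ)]^(1/4) = 251.7 K.
ΔF = −(S/4)Δα = −(1950/4)×(-0.055) = 26.81 W m^-2.
The Planck feedback parameter is 4σT_e³ = 3.618 W m^-2/K.
So ΔT₀ = 26.81/3.618 = 7.41 K.

7.4 K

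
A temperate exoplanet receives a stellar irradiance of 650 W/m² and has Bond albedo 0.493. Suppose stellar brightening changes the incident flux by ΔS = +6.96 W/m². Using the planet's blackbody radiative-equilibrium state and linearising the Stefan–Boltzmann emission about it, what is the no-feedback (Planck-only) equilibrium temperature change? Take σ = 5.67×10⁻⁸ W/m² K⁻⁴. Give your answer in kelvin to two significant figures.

The baseline emission temperature is T_e = 195.2 K.
Only a fraction (1−α) is absorbed and it's spread over 4πR², so ΔF = (1−α)ΔS/4 = 0.8822 W/m².
The Planck feedback parameter is 4σT_e³ = 1.688 W/m²/K.
Hence the no-feedback warming is ΔF/(4σT_e³) = 0.523 K.

0.52 K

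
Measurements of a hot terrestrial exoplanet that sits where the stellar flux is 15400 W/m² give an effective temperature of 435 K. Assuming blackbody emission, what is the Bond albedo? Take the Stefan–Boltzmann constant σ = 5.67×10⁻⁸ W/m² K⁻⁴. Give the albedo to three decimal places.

0.473

From σT⁴ = S(1−α)/4 we invert for α: 1−α = 4σT⁴/S.
σT⁴ = 2030 W/m², so 4σT⁴ = 8121 W/m².
Hence α = 1 − 8121/15400 = 0.4727.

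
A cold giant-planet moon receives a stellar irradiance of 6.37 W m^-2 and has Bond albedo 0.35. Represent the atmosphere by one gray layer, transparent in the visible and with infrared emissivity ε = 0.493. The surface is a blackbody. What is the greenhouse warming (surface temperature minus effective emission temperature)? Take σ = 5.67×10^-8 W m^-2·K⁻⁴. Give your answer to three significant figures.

The planet radiates to space at T_e = [S(1−α)/(4σ)]^(1/4) = 65.37 K.
For a single slab of emissivity ε, T_s⁴ = 2T_e⁴/(2−ε); thus T_s = 65.37·(1.327)^(1/4) = 70.16 K.
The atmosphere warms the surface by 4.793 K.

4.79 K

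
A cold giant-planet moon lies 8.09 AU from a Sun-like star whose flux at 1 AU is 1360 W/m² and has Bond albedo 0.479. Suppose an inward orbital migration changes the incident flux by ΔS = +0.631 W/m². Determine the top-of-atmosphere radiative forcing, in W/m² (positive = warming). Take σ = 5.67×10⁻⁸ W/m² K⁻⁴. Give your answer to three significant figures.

Flux at the orbit: S = 1360/(8.09)² = 20.78 W/m².
Only a fraction (1−α) is absorbed and it's spread over 4πR², so ΔF = (1−α)ΔS/4 = 0.08219 W/m².

0.0822 W/m²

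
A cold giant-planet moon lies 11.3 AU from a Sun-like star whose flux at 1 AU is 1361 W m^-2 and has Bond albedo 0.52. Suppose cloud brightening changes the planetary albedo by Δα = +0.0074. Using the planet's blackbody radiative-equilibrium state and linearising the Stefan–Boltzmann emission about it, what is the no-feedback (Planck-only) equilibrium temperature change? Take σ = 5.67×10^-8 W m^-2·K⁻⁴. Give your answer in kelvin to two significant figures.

-0.27 kelvin

Irradiance scales as 1/d², so S = 1361 W m^-2 × (1/11.3)² = 10.66 W m^-2.
Unperturbed T_e = [10.66·(1−0.52)/(4σ)]^¼ = 68.92 K.
TOA radiative forcing: ΔF = −S·Δα/4 = −10.66·(+0.0074)/4 = -0.01972 W m^-2.
Linearising σT⁴ gives d(σT⁴)/dT = 4σT_e³ = 0.07424 W m^-2 per K.
Hence the no-feedback warming is ΔF/(4σT_e³) = -0.266 K.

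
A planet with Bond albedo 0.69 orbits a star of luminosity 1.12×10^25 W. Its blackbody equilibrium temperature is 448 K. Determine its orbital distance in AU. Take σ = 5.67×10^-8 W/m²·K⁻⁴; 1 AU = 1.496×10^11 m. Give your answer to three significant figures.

0.0368 AU

The flux needed for this T is 4σT⁴/(1−0.69) = 29470 W/m².
From L = 4πd²S, d = √(1.12×10^25/(4π·29470)) = 5.499×10^9 m = 0.03676 AU.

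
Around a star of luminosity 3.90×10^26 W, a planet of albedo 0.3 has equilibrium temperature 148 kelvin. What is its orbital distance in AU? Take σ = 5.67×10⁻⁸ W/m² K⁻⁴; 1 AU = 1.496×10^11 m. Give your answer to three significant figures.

2.99 AU

The flux needed for this T is 4σT⁴/(1−0.3) = 155.5 W/m².
S = L/(4πd²) → d = √(L/4πS) = √(3.90×10^26/(4π·155.5)) = 4.468×10^11 m = 2.987 AU.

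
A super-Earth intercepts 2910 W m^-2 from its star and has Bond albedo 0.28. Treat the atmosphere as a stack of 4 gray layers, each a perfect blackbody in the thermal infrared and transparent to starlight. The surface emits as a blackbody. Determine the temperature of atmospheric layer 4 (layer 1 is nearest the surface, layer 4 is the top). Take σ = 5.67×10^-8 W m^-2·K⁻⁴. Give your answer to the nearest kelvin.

Top-of-atmosphere balance: σT_e⁴ = S(1−α)/4 = 523.8 W m^-2 → T_e = 310.0 K.
The net upward flux σT_e⁴ is constant between every pair of levels, so T_k⁴ = (N+1−k)T_e⁴.
T_4 = (1)^(1/4)·310.0 = 310.0 K.

310 K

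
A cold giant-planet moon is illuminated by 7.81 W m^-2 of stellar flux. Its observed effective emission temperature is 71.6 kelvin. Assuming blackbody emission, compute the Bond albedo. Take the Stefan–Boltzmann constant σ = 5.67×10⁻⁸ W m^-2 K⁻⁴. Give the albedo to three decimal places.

0.237

From σT⁴ = S(1−α)/4 we invert for α: 1−α = 4σT⁴/S.
σT⁴ = 1.490 W m^-2, so 4σT⁴ = 5.961 W m^-2.
1−α = 5.961/7.810 = 0.7632, so α = 0.2368.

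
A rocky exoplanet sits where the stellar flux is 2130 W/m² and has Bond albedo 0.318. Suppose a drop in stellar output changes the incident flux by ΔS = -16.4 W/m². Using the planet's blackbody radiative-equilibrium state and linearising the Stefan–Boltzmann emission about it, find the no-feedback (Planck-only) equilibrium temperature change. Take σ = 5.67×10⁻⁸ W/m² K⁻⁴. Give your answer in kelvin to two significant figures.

-0.54 K

Reference equilibrium: T_e = [S(1−α)/(4σ)]^(1/4) = 282.9 K.
TOA radiative forcing: ΔF = (1−α)ΔS/4 = 0.682·(-16.4)/4 = -2.796 W/m².
Planck response: λ_P = 4σT_e³ = 4·5.67×10⁻⁸·(282.9)³ = 5.135 W/m²/K.
Hence the no-feedback warming is ΔF/(4σT_e³) = -0.545 K.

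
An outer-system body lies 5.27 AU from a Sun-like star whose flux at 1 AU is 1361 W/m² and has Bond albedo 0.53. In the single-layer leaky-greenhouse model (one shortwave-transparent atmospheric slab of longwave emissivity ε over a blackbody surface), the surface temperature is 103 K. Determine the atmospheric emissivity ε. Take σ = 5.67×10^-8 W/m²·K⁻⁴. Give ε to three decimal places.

0.195

Flux at the orbit: S = 1361/(5.27)² = 49.00 W/m².
TOA balance gives T_e = 100.4 K.
Since (2−ε)/2 = (T_e/T_s)⁴ = 0.9023, ε = 0.1954.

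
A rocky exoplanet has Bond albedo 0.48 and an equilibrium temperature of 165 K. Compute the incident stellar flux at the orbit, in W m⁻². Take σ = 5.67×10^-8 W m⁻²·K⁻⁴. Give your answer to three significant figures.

From S(1−α)/4 = σT⁴: S = 4σT⁴/(1−α).
The emitted flux is σT⁴ = 42.03 W m⁻².
S = 4·42.03/0.52 = 323.3 W m⁻².

323 W m⁻²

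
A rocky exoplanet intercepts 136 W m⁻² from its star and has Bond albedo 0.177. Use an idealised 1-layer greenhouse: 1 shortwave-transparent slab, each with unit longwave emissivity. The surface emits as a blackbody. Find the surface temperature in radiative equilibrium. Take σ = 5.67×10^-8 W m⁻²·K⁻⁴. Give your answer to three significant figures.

177 kelvin

Top-of-atmosphere balance: σT_e⁴ = S(1−α)/4 = 27.98 W m⁻² → T_e = 149.0 K.
For an N-layer opaque stack, T_s⁴ = (N+1)T_e⁴, hence T_s = (2)^(1/4)×149.0 K = 177.2 K.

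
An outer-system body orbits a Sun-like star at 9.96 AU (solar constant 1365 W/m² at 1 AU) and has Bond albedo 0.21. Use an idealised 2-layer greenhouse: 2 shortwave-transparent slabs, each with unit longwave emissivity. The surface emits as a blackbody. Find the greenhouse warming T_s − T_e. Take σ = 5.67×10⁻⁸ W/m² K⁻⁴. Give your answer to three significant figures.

Irradiance scales as 1/d², so S = 1365 W/m² × (1/9.96)² = 13.76 W/m².
OLR = S(1−α)/4 = 2.718 W/m²; the top layer radiates at T_e = 83.21 K.
Surface: T_s = (3)^¼·T_e = 109.5 K.
Warming: T_s − T_e = 26.30 K.

26.3 K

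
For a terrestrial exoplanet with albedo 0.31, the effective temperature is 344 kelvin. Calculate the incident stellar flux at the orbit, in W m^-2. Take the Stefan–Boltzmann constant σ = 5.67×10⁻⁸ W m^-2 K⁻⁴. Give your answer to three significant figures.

From S(1−α)/4 = σT⁴: S = 4σT⁴/(1−α).
σT⁴ = 5.67×10⁻⁸·(344)⁴ = 794.0 W m^-2.
S = 4·794.0/0.69 = 4603 W m^-2.

4600 W m^-2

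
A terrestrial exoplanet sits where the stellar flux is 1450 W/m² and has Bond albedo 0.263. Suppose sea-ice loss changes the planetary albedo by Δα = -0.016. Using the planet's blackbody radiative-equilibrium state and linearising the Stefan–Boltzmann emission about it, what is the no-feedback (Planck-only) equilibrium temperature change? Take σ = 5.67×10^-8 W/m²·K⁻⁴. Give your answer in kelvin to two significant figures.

1.4 K

The baseline emission temperature is T_e = 262.0 K.
ΔF = −(S/4)Δα = −(1450/4)×(-0.016) = 5.800 W/m².
The Planck feedback parameter is 4σT_e³ = 4.079 W/m²/K.
ΔT₀ = ΔF/λ_P = 5.800/4.079 = 1.42 K.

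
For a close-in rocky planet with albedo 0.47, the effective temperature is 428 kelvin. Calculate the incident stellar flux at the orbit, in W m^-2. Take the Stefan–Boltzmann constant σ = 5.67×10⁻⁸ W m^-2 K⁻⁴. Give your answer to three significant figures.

Invert the energy balance for S: S = 4σT⁴/(1−α).
σT⁴ = 5.67×10⁻⁸·(428)⁴ = 1903 W m^-2.
S = 4·1903/0.53 = 14360 W m^-2.

14400 W m^-2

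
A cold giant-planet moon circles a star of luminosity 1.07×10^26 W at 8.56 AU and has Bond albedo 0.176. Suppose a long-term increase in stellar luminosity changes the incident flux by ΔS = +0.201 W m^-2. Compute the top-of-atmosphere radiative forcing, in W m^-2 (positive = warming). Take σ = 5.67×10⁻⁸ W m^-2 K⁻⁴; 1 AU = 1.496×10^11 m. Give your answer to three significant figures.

0.0414 W m^-2

Orbital distance: d = 8.56 AU = 1.281×10^12 m.
Flux at the orbit: S = L/(4πd²) = 1.07×10^26/(4π·(1.28×10^12)²) = 5.192 W m^-2.
ΔF = Δ[S(1−α)]/4 = (1−0.176)·+0.201/4 = 0.04141 W m^-2.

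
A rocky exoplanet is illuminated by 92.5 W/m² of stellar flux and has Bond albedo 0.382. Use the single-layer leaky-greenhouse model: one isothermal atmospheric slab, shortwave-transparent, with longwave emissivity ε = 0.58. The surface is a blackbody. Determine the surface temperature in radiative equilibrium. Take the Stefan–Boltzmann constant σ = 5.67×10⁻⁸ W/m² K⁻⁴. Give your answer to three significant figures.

137 K

At the top of the atmosphere, σT_e⁴ = S(1−α)/4 = 14.29 W/m², giving T_e = 126.0 K.
The surface balance (absorbed SW + ε·downward IR = σT_s⁴) with T_a⁴ = T_s⁴/2 reduces to T_s = T_e·[2/(2−ε)]^¼ = 137.3 K.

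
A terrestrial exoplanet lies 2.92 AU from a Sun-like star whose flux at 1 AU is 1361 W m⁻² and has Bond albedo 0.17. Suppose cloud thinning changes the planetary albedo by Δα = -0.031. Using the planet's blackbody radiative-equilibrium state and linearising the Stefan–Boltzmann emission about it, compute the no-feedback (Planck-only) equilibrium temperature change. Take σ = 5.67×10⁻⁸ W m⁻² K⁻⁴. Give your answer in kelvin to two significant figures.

1.5 kelvin

Irradiance scales as 1/d², so S = 1361 W m⁻² × (1/2.92)² = 159.6 W m⁻².
Reference equilibrium: T_e = [S(1−α)/(4σ)]^(1/4) = 155.5 K.
ΔF = −(S/4)Δα = −(159.6/4)×(-0.031) = 1.237 W m⁻².
Linearising σT⁴ gives d(σT⁴)/dT = 4σT_e³ = 0.8522 W m⁻² per K.
So ΔT₀ = 1.237/0.8522 = 1.45 K.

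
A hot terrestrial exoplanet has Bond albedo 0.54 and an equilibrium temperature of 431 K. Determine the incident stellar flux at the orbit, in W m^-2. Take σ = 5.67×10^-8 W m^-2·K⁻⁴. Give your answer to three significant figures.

17000 W m^-2

From S(1−α)/4 = σT⁴: S = 4σT⁴/(1−α).
The emitted flux is σT⁴ = 1957 W m^-2.
So S = 4×1957/(1−0.54) = 17010 W m^-2.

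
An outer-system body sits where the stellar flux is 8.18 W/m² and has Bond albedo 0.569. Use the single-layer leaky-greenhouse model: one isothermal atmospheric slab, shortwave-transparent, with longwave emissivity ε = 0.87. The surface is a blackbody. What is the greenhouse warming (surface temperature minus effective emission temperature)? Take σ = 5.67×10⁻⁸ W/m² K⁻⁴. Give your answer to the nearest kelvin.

The planet radiates to space at T_e = [S(1−α)/(4σ)]^(1/4) = 62.79 K.
For a single slab of emissivity ε, T_s⁴ = 2T_e⁴/(2−ε); thus T_s = 62.79·(1.77)^(1/4) = 72.42 K.
The atmosphere warms the surface by 9.633 K.

10 K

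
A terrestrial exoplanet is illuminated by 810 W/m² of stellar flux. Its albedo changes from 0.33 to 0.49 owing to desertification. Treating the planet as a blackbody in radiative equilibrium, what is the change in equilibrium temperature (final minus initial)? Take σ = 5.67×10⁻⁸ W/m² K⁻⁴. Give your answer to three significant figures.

With α = 0.33, T₁ = 221.2 K.
After:  T₂ = [810.0·0.51/(4σ)]^(1/4) = 206.6 K.
ΔT = T₂ − T₁ = -14.58 K.

-14.6 kelvin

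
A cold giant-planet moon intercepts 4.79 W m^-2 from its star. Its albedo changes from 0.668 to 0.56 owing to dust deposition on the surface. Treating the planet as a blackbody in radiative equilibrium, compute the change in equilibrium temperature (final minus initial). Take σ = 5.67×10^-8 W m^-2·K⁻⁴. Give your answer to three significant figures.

Before: T₁ = [4.790·0.332/(4σ)]^(1/4) = 51.46 K.
After:  T₂ = [4.790·0.44/(4σ)]^(1/4) = 55.21 K.
ΔT = T₂ − T₁ = 3.754 K.

3.75 K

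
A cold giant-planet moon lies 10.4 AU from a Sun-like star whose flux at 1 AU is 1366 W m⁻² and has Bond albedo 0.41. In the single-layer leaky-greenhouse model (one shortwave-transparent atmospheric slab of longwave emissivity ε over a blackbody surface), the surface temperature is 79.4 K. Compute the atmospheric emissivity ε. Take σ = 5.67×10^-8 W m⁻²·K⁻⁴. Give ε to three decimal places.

0.347

Flux at the orbit: S = 1366/(10.4)² = 12.63 W m⁻².
Effective temperature: T_e = [S(1−α)/(4σ)]^(1/4) = 75.71 K.
T_s⁴ = T_e⁴·2/(2−ε) → ε = 2 − 2(T_e/T_s)⁴ = 2 − 2·(75.71/79.4)⁴ = 0.3467.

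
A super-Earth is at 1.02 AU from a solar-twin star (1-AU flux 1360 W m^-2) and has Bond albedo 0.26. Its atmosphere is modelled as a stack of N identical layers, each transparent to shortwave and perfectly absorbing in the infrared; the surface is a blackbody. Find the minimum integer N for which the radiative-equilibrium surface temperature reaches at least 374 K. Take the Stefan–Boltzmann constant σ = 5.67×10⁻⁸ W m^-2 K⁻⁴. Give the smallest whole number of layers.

Irradiance scales as 1/d², so S = 1360 W m^-2 × (1/1.02)² = 1307 W m^-2.
The effective emission temperature is T_e = [S(1−α)/(4σ)]^¼ = 255.6 K.
Need (N+1)T_e⁴ ≥ T_s⁴, i.e. N+1 ≥ (374/255.6)⁴ = 4.587.
So N ≥ 3.587; the smallest integer is N = 4.

4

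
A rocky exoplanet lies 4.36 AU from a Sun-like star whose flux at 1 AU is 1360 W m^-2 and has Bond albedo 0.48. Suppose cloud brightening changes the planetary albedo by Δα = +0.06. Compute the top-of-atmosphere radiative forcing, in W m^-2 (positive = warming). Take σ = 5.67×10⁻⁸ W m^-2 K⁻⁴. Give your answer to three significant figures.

-1.07 W m^-2

Irradiance scales as 1/d², so S = 1360 W m^-2 × (1/4.36)² = 71.54 W m^-2.
ΔF = −(S/4)Δα = −(71.54/4)×(+0.06) = -1.073 W m^-2.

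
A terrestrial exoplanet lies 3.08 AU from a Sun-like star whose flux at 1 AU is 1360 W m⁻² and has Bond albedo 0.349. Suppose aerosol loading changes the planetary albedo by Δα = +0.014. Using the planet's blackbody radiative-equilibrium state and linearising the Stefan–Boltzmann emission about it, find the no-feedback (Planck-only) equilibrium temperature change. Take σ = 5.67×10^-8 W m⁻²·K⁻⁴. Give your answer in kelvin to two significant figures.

-0.77 K

Flux at the orbit: S = 1360/(3.08)² = 143.4 W m⁻².
Reference equilibrium: T_e = [S(1−α)/(4σ)]^(1/4) = 142.4 K.
The change in absorbed flux is Δ[S(1−α)/4] = −SΔα/4 = -0.5018 W m⁻².
Planck response: λ_P = 4σT_e³ = 4·5.67×10⁻⁸·(142.4)³ = 0.6553 W m⁻²/K.
So ΔT₀ = -0.5018/0.6553 = -0.766 K.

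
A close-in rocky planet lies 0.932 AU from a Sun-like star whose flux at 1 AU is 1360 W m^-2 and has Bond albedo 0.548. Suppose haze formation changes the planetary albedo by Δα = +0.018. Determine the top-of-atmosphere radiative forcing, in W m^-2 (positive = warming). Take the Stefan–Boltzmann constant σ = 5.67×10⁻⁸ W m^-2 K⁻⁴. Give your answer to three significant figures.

By the inverse-square law, S = 1360/0.932² = 1566 W m^-2.
The change in absorbed flux is Δ[S(1−α)/4] = −SΔα/4 = -7.046 W m^-2.

-7.05 W m^-2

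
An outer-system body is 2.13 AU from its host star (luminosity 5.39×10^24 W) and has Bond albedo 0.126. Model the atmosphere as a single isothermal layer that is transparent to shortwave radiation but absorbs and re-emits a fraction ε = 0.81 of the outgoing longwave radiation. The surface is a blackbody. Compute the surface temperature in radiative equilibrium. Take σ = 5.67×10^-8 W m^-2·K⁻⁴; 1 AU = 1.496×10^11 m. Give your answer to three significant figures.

72.3 K

d = 2.13 × 1.496×10^11 m = 3.186×10^11 m.
S = L/(4πd²) = 4.224 W m^-2.
The planet radiates to space at T_e = [S(1−α)/(4σ)]^(1/4) = 63.52 K.
For a single slab of emissivity ε, T_s⁴ = 2T_e⁴/(2−ε); thus T_s = 63.52·(1.681)^(1/4) = 72.32 K.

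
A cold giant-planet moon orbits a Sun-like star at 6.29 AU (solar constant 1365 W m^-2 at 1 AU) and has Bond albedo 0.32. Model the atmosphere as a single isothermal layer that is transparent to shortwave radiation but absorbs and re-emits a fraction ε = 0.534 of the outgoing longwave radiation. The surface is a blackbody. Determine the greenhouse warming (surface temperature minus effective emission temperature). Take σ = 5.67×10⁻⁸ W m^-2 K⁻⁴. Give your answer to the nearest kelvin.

Irradiance scales as 1/d², so S = 1365 W m^-2 × (1/6.29)² = 34.50 W m^-2.
The planet radiates to space at T_e = [S(1−α)/(4σ)]^(1/4) = 100.8 K.
The surface balance (absorbed SW + ε·downward IR = σT_s⁴) with T_a⁴ = T_s⁴/2 reduces to T_s = T_e·[2/(2−ε)]^¼ = 109.0 K.
The atmosphere warms the surface by 8.143 K.

8 K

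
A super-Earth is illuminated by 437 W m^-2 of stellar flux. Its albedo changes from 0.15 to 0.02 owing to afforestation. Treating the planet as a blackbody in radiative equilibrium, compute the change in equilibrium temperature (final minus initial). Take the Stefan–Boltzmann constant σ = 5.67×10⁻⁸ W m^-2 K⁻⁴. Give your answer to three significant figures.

7.29 K

Initial: T₁ = [S(1−0.15)/(4σ)]^(1/4) = 201.2 K.
With α = 0.02, T₂ = 208.5 K.
Change: 208.5 − 201.2 = 7.286 K.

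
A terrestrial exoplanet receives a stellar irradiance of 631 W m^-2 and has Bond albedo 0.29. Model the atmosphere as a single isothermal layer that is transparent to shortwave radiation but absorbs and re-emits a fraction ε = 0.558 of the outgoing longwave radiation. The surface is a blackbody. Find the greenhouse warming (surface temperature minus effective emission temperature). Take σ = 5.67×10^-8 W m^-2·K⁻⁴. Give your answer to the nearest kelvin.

18 K

Effective emission temperature (TOA balance): σT_e⁴ = S(1−α)/4 = 112.0 W m^-2 → T_e = 210.8 K.
The surface balance (absorbed SW + ε·downward IR = σT_s⁴) with T_a⁴ = T_s⁴/2 reduces to T_s = T_e·[2/(2−ε)]^¼ = 228.8 K.
Greenhouse warming: T_s − T_e = 17.97 K.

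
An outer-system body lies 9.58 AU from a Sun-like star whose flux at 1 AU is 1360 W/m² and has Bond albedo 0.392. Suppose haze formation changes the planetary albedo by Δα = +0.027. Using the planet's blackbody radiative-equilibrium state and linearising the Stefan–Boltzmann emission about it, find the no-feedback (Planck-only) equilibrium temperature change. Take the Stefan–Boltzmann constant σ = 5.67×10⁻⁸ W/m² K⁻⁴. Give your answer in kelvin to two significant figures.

-0.88 kelvin

Flux at the orbit: S = 1360/(9.58)² = 14.82 W/m².
Reference equilibrium: T_e = [S(1−α)/(4σ)]^(1/4) = 79.39 K.
TOA radiative forcing: ΔF = −S·Δα/4 = −14.82·(+0.027)/4 = -0.1000 W/m².
The Planck feedback parameter is 4σT_e³ = 0.1135 W/m²/K.
ΔT₀ = ΔF/λ_P = -0.1000/0.1135 = -0.881 K.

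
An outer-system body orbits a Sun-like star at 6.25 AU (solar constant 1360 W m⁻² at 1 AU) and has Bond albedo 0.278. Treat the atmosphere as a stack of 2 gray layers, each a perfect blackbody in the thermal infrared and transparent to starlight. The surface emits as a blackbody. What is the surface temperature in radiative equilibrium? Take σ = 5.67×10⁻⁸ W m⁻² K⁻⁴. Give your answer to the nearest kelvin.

Flux at the orbit: S = 1360/(6.25)² = 34.82 W m⁻².
The effective emission temperature is T_e = [S(1−α)/(4σ)]^¼ = 102.6 K.
For an N-layer opaque stack, T_s⁴ = (N+1)T_e⁴, hence T_s = (3)^(1/4)×102.6 K = 135.0 K.

135 kelvin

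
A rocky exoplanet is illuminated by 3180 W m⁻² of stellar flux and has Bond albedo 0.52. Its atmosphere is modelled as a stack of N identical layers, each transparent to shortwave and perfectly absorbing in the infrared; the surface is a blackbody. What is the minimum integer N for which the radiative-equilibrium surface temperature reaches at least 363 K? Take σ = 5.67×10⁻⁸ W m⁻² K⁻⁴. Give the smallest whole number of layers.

2

The effective emission temperature is T_e = [S(1−α)/(4σ)]^¼ = 286.4 K.
T_s = (N+1)^(1/4)·T_e ≥ 363 K requires N+1 ≥ (T_s/T_e)⁴ = (363/286.4)⁴ = 2.580.
Rounding up, N = 2.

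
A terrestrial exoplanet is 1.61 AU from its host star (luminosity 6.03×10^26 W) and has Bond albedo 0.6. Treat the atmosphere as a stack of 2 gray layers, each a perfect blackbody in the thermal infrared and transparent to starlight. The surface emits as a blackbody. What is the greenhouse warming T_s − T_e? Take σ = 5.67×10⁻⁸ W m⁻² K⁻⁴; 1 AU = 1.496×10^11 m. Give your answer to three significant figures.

Orbital distance: d = 1.61 AU = 2.409×10^11 m.
Spreading L over a sphere of radius d: S = 6.03×10^26/(4π·2.41×10^11²) = 827.2 W m⁻².
Top-of-atmosphere balance: σT_e⁴ = S(1−α)/4 = 82.72 W m⁻² → T_e = 195.4 K.
T_s = (N+1)^(1/4)·T_e = 257.2 K.
Warming: T_s − T_e = 61.77 K.

61.8 K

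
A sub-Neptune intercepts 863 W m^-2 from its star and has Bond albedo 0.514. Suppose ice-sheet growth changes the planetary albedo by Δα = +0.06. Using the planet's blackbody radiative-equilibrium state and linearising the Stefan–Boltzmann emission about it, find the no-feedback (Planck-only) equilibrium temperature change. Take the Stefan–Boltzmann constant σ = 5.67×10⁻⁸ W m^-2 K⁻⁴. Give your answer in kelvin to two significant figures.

The baseline emission temperature is T_e = 207.4 K.
TOA radiative forcing: ΔF = −S·Δα/4 = −863.0·(+0.06)/4 = -12.95 W m^-2.
The Planck feedback parameter is 4σT_e³ = 2.023 W m^-2/K.
So ΔT₀ = -12.95/2.023 = -6.40 K.

-6.4 K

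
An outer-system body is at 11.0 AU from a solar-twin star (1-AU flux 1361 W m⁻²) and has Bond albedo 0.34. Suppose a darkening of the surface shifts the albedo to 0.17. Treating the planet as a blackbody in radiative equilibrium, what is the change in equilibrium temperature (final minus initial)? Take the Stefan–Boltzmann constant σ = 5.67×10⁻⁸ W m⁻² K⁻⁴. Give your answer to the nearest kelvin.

Flux at the orbit: S = 1361/(11.0)² = 11.25 W m⁻².
With α = 0.34, T₁ = 75.64 K.
With α = 0.17, T₂ = 80.10 K.
ΔT = T₂ − T₁ = 4.460 K.

4 kelvin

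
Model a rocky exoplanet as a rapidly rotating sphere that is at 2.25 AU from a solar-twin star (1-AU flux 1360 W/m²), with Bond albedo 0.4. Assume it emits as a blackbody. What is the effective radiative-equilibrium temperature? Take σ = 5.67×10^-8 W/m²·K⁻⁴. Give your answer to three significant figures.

163 K

By the inverse-square law, S = 1360/2.25² = 268.6 W/m².
Absorbed flux (global mean): S(1−α)/4 = 268.6·0.6/4 = 40.30 W/m².
In equilibrium σT⁴ equals this, so T = 163.3 K.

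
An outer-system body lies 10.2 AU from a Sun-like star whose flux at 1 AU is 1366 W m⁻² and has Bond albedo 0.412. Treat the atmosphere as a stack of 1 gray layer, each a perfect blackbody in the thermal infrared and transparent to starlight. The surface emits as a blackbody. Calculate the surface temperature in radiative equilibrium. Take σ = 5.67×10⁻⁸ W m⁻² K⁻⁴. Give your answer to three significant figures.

90.8 K

Flux at the orbit: S = 1366/(10.2)² = 13.13 W m⁻².
OLR = S(1−α)/4 = 1.930 W m⁻²; the top layer radiates at T_e = 76.38 K.
For an N-layer opaque stack, T_s⁴ = (N+1)T_e⁴, hence T_s = (2)^(1/4)×76.38 K = 90.84 K.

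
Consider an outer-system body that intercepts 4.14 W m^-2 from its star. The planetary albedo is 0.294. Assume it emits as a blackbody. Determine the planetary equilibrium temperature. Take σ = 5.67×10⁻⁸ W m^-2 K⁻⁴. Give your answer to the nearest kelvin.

Averaging over the sphere, the absorbed flux is S(1−α)/4 = 0.7307 W m^-2.
Set σT⁴ = 0.7307 → T = (0.7307/σ)^(1/4) = 59.92 K.

60 kelvin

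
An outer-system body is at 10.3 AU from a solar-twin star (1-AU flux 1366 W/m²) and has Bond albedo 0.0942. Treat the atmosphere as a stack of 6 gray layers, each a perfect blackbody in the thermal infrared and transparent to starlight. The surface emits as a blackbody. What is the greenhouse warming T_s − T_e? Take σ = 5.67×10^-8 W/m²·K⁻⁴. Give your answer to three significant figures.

Irradiance scales as 1/d², so S = 1366 W/m² × (1/10.3)² = 12.88 W/m².
The effective emission temperature is T_e = [S(1−α)/(4σ)]^¼ = 84.68 K.
Surface: T_s = (7)^¼·T_e = 137.7 K.
So the greenhouse effect raises the surface by 137.7 − 84.68 = 53.06 K.

53.1 kelvin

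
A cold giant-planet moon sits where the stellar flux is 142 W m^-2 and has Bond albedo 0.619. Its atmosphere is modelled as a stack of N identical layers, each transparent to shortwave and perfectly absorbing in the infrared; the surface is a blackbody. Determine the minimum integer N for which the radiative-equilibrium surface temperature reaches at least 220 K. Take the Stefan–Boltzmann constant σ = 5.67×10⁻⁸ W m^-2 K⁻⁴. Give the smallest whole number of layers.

Top-of-atmosphere balance: σT_e⁴ = S(1−α)/4 = 13.53 W m^-2 → T_e = 124.3 K.
T_s = (N+1)^(1/4)·T_e ≥ 220 K requires N+1 ≥ (T_s/T_e)⁴ = (220/124.3)⁴ = 9.820.
So N ≥ 8.820; the smallest integer is N = 9.

9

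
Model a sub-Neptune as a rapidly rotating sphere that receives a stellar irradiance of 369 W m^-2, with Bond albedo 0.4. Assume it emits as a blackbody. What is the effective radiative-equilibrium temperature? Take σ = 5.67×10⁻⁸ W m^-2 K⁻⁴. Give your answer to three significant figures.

Averaging over the sphere, the absorbed flux is S(1−α)/4 = 55.35 W m^-2.
Set σT⁴ = 55.35 → T = (55.35/σ)^(1/4) = 176.8 K.

177 K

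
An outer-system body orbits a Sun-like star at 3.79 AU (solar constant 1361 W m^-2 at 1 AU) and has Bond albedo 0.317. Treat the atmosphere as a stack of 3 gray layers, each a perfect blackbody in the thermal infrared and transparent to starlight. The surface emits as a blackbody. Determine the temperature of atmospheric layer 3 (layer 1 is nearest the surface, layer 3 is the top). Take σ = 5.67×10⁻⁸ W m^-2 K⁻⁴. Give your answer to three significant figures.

By the inverse-square law, S = 1361/3.79² = 94.75 W m^-2.
OLR = S(1−α)/4 = 16.18 W m^-2; the top layer radiates at T_e = 130.0 K.
In the N-layer model, layer k (counted from the surface) has T_k = (N+1−k)^(1/4)·T_e.
With k = 3: T_3 = (3+1−3)^¼·130.0 K = 130.0 K.

130 K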